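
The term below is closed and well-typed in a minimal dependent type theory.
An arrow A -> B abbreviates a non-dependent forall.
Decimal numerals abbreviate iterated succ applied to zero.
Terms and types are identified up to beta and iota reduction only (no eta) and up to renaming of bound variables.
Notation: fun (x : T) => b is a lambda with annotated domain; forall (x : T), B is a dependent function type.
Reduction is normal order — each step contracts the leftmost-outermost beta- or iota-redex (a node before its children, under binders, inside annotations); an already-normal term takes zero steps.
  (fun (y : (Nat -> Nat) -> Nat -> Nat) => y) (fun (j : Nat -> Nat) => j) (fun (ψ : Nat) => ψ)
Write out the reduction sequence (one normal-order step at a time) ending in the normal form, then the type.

normal-order reduction sequence:
  (fun (y : (Nat -> Nat) -> Nat -> Nat) => y) (fun (j : Nat -> Nat) => j) (fun (ψ : Nat) => ψ)
  ~> (fun (y : Nat -> Nat) => y) (fun (j : Nat) => j)
  ~> fun (y : Nat) => y
inferred type:
  Nat -> Nat


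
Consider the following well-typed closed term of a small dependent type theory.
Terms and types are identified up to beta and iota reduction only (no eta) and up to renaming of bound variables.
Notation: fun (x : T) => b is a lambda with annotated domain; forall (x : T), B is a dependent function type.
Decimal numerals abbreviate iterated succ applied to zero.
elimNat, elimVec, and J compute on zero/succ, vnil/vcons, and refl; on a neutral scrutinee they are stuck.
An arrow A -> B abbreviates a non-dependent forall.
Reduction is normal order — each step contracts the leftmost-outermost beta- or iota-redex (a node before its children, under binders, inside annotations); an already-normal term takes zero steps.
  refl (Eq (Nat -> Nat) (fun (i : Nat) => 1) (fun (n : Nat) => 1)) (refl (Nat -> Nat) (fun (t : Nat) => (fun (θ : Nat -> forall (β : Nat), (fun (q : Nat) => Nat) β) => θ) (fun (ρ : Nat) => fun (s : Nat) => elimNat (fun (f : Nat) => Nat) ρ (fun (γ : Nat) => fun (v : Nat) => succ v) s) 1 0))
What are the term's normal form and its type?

resulting normal form:
  refl (Eq (Nat -> Nat) (fun (i : Nat) => 1) (fun (n : Nat) => 1)) (refl (Nat -> Nat) (fun (t : Nat) => 1))
type:
  Eq (Eq (Nat -> Nat) (fun (i : Nat) => 1) (fun (n : Nat) => 1)) (refl (Nat -> Nat) (fun (t : Nat) => 1)) (refl (Nat -> Nat) (fun (θ : Nat) => 1))
observation: the first redex contracted is a beta-redex; the normal form is reached in 4 normal-order steps.


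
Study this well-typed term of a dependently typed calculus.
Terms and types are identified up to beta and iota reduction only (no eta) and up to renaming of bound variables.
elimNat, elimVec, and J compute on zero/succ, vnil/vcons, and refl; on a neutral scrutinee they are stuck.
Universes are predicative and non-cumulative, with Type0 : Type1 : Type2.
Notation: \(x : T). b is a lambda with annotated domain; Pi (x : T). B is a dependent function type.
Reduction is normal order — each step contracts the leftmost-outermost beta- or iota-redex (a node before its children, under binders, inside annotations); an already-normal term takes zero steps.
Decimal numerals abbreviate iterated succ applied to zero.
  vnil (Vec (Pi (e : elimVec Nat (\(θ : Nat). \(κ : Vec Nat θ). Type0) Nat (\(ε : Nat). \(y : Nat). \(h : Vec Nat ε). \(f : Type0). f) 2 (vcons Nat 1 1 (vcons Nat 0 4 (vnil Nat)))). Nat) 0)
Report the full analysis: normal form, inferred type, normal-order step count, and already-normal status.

reduced normal form:
  vnil (Vec (Pi (e : Nat). Nat) 0)
the term's type:
  Vec (Vec (Pi (e : Nat). Nat) 0) 0
normal-order step count: 11
term was already normal: no
first contracted redex: an elimVec iota-redex


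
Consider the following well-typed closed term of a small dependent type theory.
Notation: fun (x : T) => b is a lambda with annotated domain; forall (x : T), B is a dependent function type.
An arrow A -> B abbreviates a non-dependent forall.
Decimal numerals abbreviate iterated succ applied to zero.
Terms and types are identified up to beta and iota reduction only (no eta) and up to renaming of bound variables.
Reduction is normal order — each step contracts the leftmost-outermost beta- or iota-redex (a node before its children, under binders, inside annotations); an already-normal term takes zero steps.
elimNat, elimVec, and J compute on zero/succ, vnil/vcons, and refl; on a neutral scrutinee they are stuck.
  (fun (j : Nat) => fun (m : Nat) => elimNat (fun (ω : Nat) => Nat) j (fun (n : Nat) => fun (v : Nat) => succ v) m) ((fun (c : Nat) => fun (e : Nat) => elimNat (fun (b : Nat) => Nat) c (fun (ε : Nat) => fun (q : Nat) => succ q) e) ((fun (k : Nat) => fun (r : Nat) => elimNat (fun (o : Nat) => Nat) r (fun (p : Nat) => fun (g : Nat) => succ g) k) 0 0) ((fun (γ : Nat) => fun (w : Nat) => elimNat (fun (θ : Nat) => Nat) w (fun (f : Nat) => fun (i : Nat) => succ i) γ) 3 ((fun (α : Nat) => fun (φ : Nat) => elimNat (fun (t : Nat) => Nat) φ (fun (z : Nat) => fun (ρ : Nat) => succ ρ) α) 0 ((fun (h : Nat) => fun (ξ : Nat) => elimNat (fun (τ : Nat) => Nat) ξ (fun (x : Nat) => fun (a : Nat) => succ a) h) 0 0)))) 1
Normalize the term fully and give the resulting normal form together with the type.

normal form:
  4
type:
  Nat
observation: reduction starts at a beta-redex, and 39 normal-order steps reach the normal form.


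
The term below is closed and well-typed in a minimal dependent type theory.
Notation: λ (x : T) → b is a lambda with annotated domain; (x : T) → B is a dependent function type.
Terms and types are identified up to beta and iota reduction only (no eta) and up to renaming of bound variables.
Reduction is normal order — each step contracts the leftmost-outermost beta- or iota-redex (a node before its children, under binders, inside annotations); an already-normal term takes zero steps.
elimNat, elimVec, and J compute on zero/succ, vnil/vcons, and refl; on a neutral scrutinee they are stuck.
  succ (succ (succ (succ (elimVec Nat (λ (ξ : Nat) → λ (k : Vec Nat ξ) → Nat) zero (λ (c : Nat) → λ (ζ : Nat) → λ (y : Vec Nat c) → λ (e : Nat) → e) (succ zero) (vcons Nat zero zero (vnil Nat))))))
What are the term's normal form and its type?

resulting normal form:
  succ (succ (succ (succ zero)))
type:
  Nat


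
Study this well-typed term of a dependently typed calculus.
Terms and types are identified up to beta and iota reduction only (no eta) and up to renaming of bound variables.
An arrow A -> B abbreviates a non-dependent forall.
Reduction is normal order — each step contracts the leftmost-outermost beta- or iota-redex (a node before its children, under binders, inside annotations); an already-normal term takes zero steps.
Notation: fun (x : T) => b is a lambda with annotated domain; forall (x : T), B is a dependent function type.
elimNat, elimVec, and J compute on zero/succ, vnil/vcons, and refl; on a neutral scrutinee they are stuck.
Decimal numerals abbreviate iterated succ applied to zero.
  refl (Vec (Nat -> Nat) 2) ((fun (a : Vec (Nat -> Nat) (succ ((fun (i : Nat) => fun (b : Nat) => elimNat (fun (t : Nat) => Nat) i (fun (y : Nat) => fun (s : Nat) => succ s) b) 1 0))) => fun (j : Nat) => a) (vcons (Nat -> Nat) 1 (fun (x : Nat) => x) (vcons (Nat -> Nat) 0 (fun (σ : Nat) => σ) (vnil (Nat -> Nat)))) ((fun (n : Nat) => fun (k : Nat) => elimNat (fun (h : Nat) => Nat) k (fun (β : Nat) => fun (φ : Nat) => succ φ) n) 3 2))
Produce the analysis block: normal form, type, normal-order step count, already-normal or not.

reduced normal form:
  refl (Vec (Nat -> Nat) 2) (vcons (Nat -> Nat) 1 (fun (a : Nat) => a) (vcons (Nat -> Nat) 0 (fun (i : Nat) => i) (vnil (Nat -> Nat))))
type:
  Eq (Vec (Nat -> Nat) 2) (vcons (Nat -> Nat) 1 (fun (a : Nat) => a) (vcons (Nat -> Nat) 0 (fun (i : Nat) => i) (vnil (Nat -> Nat)))) (vcons (Nat -> Nat) 1 (fun (b : Nat) => b) (vcons (Nat -> Nat) 0 (fun (t : Nat) => t) (vnil (Nat -> Nat))))
normal-order step count: 2
started in normal form: no
first contracted redex: a beta-redex


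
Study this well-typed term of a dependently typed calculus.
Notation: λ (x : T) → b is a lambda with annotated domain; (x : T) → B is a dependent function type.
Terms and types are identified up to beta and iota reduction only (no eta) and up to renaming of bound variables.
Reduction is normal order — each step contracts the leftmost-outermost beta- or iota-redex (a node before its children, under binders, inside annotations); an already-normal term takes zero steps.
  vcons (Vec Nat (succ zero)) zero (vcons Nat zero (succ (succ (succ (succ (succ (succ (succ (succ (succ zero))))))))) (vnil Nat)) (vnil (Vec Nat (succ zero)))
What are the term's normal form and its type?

reduced normal form:
  vcons (Vec Nat (succ zero)) zero (vcons Nat zero (succ (succ (succ (succ (succ (succ (succ (succ (succ zero))))))))) (vnil Nat)) (vnil (Vec Nat (succ zero)))
the term's type:
  Vec (Vec Nat (succ zero)) (succ zero)
observation: the term is already in normal form.


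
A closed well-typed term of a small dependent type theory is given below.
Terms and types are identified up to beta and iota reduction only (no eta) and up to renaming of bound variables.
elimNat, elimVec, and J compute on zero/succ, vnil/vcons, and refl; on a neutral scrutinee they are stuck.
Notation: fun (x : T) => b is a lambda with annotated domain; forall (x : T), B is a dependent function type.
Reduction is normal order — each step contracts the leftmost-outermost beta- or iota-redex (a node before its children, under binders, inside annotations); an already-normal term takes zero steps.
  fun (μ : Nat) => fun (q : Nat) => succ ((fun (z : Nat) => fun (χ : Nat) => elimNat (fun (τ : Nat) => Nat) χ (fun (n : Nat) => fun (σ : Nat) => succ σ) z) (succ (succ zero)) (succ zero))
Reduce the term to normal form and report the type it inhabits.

resulting normal form:
  fun (μ : Nat) => fun (q : Nat) => succ (succ (succ (succ zero)))
inferred type:
  forall (μ : Nat), forall (q : Nat), Nat
observation: reduction starts at a beta-redex, and 9 normal-order steps reach the normal form.


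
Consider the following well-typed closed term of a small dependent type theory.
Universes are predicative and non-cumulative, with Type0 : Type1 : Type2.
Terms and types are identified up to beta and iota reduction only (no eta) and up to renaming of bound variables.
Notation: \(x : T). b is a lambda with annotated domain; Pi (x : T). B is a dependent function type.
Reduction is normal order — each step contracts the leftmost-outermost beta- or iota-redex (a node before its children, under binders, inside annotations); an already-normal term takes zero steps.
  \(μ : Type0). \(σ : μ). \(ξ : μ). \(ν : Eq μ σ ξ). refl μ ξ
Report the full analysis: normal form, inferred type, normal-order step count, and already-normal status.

reduced normal form:
  \(μ : Type0). \(σ : μ). \(ξ : μ). \(ν : Eq μ σ ξ). refl μ ξ
inferred type:
  Pi (μ : Type0). Pi (σ : μ). Pi (ξ : μ). Pi (ν : Eq μ σ ξ). Eq μ ξ ξ
reduction steps (normal order): 0
term was already normal: yes


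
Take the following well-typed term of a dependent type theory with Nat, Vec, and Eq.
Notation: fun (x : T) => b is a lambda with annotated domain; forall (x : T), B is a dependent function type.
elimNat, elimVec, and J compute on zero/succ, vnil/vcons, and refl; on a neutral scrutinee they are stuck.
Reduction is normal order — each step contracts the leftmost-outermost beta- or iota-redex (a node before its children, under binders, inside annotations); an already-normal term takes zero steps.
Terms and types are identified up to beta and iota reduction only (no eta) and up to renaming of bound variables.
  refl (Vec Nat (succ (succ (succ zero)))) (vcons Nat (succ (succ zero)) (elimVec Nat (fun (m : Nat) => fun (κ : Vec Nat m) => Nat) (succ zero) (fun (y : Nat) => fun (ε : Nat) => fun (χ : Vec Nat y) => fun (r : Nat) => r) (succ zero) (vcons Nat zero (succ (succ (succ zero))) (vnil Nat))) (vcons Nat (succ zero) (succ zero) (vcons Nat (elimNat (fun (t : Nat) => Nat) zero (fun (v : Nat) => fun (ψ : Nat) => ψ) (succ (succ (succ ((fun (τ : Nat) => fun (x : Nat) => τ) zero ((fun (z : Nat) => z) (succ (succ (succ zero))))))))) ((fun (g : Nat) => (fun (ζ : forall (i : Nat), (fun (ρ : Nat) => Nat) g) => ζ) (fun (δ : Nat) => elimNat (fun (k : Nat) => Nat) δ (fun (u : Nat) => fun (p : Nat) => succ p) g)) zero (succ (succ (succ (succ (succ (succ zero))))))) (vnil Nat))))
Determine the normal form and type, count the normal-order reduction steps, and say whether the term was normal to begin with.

reduced normal form:
  refl (Vec Nat (succ (succ (succ zero)))) (vcons Nat (succ (succ zero)) (succ zero) (vcons Nat (succ zero) (succ zero) (vcons Nat zero (succ (succ (succ (succ (succ (succ zero)))))) (vnil Nat))))
the term's type:
  Eq (Vec Nat (succ (succ (succ zero)))) (vcons Nat (succ (succ zero)) (succ zero) (vcons Nat (succ zero) (succ zero) (vcons Nat zero (succ (succ (succ (succ (succ (succ zero)))))) (vnil Nat)))) (vcons Nat (succ (succ zero)) (succ zero) (vcons Nat (succ zero) (succ zero) (vcons Nat zero (succ (succ (succ (succ (succ (succ zero)))))) (vnil Nat))))
steps to reach normal form (normal order): 22
started in normal form: no
first contracted redex: an elimVec iota-redex


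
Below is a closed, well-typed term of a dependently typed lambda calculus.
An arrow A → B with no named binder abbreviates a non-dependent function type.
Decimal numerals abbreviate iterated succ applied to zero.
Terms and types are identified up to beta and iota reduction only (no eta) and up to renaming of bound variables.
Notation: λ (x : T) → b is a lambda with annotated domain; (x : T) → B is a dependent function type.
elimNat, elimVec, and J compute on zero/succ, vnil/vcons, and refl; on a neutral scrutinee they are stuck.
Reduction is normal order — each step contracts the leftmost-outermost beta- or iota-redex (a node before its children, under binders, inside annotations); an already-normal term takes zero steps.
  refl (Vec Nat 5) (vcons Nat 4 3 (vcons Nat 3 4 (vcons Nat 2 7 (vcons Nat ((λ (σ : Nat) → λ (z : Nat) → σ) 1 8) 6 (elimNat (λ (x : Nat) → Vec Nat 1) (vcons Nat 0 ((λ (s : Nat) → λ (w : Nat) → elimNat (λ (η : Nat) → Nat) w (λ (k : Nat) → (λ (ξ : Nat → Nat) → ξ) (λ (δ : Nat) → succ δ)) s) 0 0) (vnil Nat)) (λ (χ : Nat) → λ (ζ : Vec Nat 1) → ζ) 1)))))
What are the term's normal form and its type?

reduced normal form:
  refl (Vec Nat 5) (vcons Nat 4 3 (vcons Nat 3 4 (vcons Nat 2 7 (vcons Nat 1 6 (vcons Nat 0 0 (vnil Nat))))))
the term's type:
  Eq (Vec Nat 5) (vcons Nat 4 3 (vcons Nat 3 4 (vcons Nat 2 7 (vcons Nat 1 6 (vcons Nat 0 0 (vnil Nat)))))) (vcons Nat 4 3 (vcons Nat 3 4 (vcons Nat 2 7 (vcons Nat 1 6 (vcons Nat 0 0 (vnil Nat))))))
observation: the first redex contracted is a beta-redex; the normal form is reached in 9 normal-order steps.


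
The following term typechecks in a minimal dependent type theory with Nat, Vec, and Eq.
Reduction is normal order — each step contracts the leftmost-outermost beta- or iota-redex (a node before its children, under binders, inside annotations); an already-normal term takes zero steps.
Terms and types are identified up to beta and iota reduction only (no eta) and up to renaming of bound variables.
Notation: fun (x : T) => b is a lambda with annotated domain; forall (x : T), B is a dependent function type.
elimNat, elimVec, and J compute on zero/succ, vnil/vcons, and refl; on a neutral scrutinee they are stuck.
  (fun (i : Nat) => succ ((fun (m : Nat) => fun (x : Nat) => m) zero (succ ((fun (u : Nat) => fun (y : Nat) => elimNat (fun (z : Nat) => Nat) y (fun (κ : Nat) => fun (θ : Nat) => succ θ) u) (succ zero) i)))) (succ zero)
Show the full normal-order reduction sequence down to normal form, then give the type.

normal-order reduction sequence:
  (fun (i : Nat) => succ ((fun (m : Nat) => fun (x : Nat) => m) zero (succ ((fun (u : Nat) => fun (y : Nat) => elimNat (fun (z : Nat) => Nat) y (fun (κ : Nat) => fun (θ : Nat) => succ θ) u) (succ zero) i)))) (succ zero)
  ~> succ ((fun (i : Nat) => fun (m : Nat) => i) zero (succ ((fun (x : Nat) => fun (u : Nat) => elimNat (fun (y : Nat) => Nat) u (fun (z : Nat) => fun (κ : Nat) => succ κ) x) (succ zero) (succ zero))))
  ~> succ ((fun (i : Nat) => zero) (succ ((fun (m : Nat) => fun (x : Nat) => elimNat (fun (u : Nat) => Nat) x (fun (y : Nat) => fun (z : Nat) => succ z) m) (succ zero) (succ zero))))
  ~> succ zero
type:
  Nat


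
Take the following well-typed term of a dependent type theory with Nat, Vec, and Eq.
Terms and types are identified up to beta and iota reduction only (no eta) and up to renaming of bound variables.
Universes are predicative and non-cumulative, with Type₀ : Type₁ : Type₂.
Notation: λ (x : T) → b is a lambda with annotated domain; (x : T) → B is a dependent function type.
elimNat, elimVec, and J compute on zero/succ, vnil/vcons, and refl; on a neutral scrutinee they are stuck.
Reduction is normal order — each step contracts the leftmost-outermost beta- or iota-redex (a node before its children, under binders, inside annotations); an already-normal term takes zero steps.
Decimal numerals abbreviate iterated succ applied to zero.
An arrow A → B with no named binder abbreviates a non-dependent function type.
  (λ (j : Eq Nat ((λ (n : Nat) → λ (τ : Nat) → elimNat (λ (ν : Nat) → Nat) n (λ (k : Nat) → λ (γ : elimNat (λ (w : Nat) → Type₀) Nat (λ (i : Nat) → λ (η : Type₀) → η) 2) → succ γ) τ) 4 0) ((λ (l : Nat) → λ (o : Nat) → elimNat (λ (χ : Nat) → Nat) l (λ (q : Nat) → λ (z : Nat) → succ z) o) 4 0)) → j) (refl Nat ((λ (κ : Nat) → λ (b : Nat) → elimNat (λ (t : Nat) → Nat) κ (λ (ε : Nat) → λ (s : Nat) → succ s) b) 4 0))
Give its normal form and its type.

resulting normal form:
  refl Nat 4
the term's type:
  Eq Nat 4 4
observation: the term reaches its normal form after 4 normal-order steps.


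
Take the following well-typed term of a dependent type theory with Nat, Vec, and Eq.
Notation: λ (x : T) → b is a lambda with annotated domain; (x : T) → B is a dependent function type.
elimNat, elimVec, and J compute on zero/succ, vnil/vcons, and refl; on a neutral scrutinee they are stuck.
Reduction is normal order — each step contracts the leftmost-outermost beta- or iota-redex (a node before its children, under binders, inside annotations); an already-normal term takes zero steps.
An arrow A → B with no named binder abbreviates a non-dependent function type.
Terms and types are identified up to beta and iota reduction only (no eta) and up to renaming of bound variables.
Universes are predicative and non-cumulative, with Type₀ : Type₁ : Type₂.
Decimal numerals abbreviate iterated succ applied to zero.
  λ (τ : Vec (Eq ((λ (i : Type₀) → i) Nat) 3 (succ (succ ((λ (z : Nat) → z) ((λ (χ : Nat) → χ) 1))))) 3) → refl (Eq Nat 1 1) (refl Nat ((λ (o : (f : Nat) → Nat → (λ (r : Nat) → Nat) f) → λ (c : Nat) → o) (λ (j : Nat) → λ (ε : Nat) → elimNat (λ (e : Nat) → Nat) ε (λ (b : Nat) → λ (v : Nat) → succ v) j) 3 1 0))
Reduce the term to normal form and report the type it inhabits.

resulting normal form:
  λ (τ : Vec (Eq Nat 3 3) 3) → refl (Eq Nat 1 1) (refl Nat 1)
type:
  Vec (Eq Nat 3 3) 3 → Eq (Eq Nat 1 1) (refl Nat 1) (refl Nat 1)
observation: the leftmost-outermost redex is a beta-redex, and normalization takes 11 steps.


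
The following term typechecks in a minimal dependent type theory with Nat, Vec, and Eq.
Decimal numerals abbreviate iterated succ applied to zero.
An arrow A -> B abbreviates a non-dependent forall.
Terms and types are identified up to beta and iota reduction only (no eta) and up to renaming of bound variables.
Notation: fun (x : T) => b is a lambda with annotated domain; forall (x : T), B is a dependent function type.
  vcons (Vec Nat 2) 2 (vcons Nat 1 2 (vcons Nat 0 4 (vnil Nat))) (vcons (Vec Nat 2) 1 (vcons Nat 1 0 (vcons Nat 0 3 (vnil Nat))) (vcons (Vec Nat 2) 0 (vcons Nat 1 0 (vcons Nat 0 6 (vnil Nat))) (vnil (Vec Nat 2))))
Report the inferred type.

the term's type:
  Vec (Vec Nat 2) 3


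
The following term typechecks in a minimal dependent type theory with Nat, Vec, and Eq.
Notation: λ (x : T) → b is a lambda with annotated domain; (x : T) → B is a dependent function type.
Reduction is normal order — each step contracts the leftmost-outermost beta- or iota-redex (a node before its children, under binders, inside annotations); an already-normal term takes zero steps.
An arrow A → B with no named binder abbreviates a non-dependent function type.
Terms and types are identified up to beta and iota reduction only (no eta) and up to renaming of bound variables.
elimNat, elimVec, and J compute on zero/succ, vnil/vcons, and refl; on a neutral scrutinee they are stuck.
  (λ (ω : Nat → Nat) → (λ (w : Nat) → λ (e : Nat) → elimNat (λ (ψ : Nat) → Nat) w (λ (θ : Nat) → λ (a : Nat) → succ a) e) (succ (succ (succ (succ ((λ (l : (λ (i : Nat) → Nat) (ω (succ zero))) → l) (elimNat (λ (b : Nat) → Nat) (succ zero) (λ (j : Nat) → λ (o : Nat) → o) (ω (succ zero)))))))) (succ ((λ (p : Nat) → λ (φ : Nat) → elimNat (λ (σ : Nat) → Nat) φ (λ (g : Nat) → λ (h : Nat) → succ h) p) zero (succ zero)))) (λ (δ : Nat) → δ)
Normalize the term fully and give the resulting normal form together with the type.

resulting normal form:
  succ (succ (succ (succ (succ (succ (succ zero))))))
the term's type:
  Nat


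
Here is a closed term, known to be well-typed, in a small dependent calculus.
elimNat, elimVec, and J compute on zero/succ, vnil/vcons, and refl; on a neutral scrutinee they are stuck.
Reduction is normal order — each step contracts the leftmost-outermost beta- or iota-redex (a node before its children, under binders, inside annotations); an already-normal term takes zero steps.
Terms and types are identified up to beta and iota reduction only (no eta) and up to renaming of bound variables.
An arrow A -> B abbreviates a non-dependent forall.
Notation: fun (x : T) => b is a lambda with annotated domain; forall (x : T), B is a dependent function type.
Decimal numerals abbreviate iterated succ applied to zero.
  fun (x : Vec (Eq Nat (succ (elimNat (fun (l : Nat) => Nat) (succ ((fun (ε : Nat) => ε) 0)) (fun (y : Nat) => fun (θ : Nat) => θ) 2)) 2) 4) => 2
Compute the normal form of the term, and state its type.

normal form:
  fun (x : Vec (Eq Nat 2 2) 4) => 2
the term's type:
  Vec (Eq Nat 2 2) 4 -> Nat
observation: reduction starts at an elimNat iota-redex, and 8 normal-order steps reach the normal form.


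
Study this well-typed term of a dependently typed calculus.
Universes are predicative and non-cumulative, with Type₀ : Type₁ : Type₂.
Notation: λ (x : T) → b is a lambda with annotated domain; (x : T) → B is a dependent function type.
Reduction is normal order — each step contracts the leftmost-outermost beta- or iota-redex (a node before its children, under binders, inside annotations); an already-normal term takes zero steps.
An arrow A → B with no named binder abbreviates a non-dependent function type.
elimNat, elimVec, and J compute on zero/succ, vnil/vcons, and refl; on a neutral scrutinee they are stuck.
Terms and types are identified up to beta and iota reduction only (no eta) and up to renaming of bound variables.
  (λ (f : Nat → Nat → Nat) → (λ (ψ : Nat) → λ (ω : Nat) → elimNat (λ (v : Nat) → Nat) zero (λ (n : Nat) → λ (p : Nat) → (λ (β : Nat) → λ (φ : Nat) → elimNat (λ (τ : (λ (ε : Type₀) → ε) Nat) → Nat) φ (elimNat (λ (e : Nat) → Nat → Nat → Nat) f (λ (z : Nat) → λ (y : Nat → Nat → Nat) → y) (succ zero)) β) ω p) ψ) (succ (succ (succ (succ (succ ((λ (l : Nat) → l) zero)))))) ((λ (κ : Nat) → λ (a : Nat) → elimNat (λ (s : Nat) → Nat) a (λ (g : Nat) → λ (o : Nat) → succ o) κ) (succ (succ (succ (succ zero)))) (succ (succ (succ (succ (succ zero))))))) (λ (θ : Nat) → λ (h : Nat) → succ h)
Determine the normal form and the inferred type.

reduced normal form:
  succ (succ (succ (succ (succ (succ (succ (succ (succ (succ (succ (succ (succ (succ (succ (succ (succ (succ (succ (succ (succ (succ (succ (succ (succ (succ (succ (succ (succ (succ (succ (succ (succ (succ (succ (succ (succ (succ (succ (succ (succ (succ (succ (succ (succ zero))))))))))))))))))))))))))))))))))))))))))))
the term's type:
  Nat
observation: the first redex contracted is a beta-redex; the normal form is reached in 320 normal-order steps.


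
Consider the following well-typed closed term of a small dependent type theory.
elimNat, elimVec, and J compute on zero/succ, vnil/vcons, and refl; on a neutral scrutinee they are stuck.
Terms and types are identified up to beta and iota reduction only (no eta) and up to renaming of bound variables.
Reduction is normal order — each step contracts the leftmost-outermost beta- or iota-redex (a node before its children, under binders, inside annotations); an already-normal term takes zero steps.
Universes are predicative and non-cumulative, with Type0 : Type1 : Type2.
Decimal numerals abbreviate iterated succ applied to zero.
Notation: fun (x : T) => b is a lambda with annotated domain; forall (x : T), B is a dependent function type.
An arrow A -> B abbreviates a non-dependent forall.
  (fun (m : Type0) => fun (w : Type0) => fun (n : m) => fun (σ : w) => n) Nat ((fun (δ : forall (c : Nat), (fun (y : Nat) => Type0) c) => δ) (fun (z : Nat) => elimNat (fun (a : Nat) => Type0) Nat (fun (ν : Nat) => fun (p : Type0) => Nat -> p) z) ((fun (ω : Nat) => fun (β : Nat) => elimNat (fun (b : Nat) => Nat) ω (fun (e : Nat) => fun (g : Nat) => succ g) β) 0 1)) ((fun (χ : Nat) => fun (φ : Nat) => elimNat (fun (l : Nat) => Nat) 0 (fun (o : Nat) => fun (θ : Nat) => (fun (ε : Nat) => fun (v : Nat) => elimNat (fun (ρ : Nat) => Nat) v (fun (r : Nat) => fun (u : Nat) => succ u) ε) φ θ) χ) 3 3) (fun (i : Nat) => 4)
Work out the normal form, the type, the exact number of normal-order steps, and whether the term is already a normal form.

resulting normal form:
  9
inferred type:
  Nat
normal-order step count: 52
started in normal form: no
first contracted redex: a beta-redex


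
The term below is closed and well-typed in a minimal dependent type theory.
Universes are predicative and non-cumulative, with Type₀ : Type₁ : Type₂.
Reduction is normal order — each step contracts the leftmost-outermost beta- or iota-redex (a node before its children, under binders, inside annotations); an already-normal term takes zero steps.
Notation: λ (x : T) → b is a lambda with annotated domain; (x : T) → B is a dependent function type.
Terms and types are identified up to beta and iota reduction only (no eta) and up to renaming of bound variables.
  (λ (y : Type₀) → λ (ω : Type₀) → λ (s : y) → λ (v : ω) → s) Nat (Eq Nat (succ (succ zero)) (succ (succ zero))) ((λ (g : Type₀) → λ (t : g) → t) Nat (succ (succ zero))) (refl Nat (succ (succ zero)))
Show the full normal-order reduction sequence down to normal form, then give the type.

reduction (normal order):
  (λ (y : Type₀) → λ (ω : Type₀) → λ (s : y) → λ (v : ω) → s) Nat (Eq Nat (succ (succ zero)) (succ (succ zero))) ((λ (g : Type₀) → λ (t : g) → t) Nat (succ (succ zero))) (refl Nat (succ (succ zero)))
  ~> (λ (y : Type₀) → λ (ω : Nat) → λ (s : y) → ω) (Eq Nat (succ (succ zero)) (succ (succ zero))) ((λ (v : Type₀) → λ (g : v) → g) Nat (succ (succ zero))) (refl Nat (succ (succ zero)))
  ~> (λ (y : Nat) → λ (ω : Eq Nat (succ (succ zero)) (succ (succ zero))) → y) ((λ (s : Type₀) → λ (v : s) → v) Nat (succ (succ zero))) (refl Nat (succ (succ zero)))
  ~> (λ (y : Eq Nat (succ (succ zero)) (succ (succ zero))) → (λ (ω : Type₀) → λ (s : ω) → s) Nat (succ (succ zero))) (refl Nat (succ (succ zero)))
  ~> (λ (y : Type₀) → λ (ω : y) → ω) Nat (succ (succ zero))
  ~> (λ (y : Nat) → y) (succ (succ zero))
  ~> succ (succ zero)
the term's type:
  Nat


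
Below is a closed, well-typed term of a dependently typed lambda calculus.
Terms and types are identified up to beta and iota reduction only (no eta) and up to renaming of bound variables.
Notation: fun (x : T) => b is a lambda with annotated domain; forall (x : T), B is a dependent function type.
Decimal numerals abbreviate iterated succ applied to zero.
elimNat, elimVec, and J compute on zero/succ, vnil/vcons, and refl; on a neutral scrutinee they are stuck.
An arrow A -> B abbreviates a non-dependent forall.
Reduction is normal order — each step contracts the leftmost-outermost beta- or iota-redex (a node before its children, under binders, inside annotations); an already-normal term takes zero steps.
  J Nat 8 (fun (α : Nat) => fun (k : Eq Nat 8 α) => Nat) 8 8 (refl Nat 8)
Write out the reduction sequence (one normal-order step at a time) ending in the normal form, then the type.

normal-order reduction sequence:
  J Nat 8 (fun (α : Nat) => fun (k : Eq Nat 8 α) => Nat) 8 8 (refl Nat 8)
  ~> 8
inferred type:
  Nat


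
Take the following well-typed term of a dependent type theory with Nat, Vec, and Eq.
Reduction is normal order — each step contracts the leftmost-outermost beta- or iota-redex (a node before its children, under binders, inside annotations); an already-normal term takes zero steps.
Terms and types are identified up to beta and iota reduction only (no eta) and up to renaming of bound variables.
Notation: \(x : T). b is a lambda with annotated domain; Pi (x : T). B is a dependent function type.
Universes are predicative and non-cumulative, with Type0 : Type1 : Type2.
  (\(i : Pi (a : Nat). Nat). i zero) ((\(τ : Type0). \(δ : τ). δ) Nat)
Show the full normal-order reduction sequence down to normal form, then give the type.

normal-order reduction sequence:
  (\(i : Pi (a : Nat). Nat). i zero) ((\(τ : Type0). \(δ : τ). δ) Nat)
  ~> (\(i : Type0). \(a : i). a) Nat zero
  ~> (\(i : Nat). i) zero
  ~> zero
type:
  Nat


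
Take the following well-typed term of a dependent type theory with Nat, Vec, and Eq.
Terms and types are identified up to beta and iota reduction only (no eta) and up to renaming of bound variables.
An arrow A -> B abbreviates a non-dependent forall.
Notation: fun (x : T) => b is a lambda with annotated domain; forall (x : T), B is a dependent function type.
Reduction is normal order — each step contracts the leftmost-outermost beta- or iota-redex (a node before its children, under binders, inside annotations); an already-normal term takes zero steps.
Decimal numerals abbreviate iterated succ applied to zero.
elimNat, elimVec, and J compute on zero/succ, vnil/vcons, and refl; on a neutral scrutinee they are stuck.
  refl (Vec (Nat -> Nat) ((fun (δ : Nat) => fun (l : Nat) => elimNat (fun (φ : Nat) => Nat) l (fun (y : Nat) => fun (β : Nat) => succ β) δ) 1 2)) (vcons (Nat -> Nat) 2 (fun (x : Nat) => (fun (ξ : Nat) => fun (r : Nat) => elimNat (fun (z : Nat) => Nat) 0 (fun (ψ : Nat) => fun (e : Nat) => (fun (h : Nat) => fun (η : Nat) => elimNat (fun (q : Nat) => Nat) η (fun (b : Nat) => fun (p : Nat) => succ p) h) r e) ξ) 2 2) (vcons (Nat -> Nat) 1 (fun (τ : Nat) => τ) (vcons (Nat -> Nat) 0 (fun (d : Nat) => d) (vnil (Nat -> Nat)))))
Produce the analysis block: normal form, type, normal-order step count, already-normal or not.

resulting normal form:
  refl (Vec (Nat -> Nat) 3) (vcons (Nat -> Nat) 2 (fun (δ : Nat) => 4) (vcons (Nat -> Nat) 1 (fun (l : Nat) => l) (vcons (Nat -> Nat) 0 (fun (φ : Nat) => φ) (vnil (Nat -> Nat)))))
the term's type:
  Eq (Vec (Nat -> Nat) 3) (vcons (Nat -> Nat) 2 (fun (δ : Nat) => 4) (vcons (Nat -> Nat) 1 (fun (l : Nat) => l) (vcons (Nat -> Nat) 0 (fun (φ : Nat) => φ) (vnil (Nat -> Nat))))) (vcons (Nat -> Nat) 2 (fun (y : Nat) => 4) (vcons (Nat -> Nat) 1 (fun (β : Nat) => β) (vcons (Nat -> Nat) 0 (fun (x : Nat) => x) (vnil (Nat -> Nat)))))
reduction steps (normal order): 33
started in normal form: no
first redex: a beta-redex


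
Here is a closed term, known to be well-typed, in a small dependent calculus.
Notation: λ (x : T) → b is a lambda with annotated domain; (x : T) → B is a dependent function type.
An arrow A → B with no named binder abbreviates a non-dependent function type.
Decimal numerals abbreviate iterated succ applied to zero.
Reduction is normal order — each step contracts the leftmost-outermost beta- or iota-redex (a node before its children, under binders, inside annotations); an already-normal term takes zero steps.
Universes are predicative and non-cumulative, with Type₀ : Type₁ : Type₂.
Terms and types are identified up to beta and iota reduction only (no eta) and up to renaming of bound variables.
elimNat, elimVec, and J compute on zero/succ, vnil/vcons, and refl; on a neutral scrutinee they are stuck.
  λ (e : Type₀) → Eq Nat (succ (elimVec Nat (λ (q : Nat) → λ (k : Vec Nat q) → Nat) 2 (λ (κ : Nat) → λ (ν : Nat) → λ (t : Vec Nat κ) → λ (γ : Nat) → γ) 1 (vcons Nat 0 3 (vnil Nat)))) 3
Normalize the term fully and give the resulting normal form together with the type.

resulting normal form:
  λ (e : Type₀) → Eq Nat 3 3
the term's type:
  Type₀ → Type₀


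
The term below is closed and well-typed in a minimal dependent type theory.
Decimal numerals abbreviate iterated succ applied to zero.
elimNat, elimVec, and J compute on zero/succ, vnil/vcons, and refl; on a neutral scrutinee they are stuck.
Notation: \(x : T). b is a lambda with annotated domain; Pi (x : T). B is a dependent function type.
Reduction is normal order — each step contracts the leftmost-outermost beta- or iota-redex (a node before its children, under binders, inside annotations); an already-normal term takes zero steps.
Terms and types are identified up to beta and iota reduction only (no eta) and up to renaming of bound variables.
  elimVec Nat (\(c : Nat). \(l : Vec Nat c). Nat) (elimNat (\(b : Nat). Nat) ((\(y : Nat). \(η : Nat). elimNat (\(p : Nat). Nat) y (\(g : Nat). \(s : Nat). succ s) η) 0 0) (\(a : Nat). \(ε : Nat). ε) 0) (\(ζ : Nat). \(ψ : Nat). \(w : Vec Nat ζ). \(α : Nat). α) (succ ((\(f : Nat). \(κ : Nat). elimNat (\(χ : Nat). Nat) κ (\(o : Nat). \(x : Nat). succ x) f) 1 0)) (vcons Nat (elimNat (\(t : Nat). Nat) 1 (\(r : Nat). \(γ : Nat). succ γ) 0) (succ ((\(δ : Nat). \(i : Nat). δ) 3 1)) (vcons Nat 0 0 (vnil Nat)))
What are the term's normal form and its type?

resulting normal form:
  0
inferred type:
  Nat


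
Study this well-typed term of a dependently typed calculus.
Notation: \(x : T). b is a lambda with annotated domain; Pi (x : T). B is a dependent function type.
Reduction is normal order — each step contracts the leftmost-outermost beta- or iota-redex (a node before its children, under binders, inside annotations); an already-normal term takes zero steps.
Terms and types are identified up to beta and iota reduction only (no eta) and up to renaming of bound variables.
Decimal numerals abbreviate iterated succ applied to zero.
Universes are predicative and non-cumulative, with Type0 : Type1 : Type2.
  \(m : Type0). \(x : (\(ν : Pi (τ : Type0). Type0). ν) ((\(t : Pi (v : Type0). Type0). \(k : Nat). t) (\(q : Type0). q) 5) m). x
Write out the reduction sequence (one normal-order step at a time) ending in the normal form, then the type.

normal-order reduction:
  \(m : Type0). \(x : (\(ν : Pi (τ : Type0). Type0). ν) ((\(t : Pi (v : Type0). Type0). \(k : Nat). t) (\(q : Type0). q) 5) m). x
  ~> \(m : Type0). \(x : (\(ν : Pi (τ : Type0). Type0). \(t : Nat). ν) (\(v : Type0). v) 5 m). x
  ~> \(m : Type0). \(x : (\(ν : Nat). \(τ : Type0). τ) 5 m). x
  ~> \(m : Type0). \(x : (\(ν : Type0). ν) m). x
  ~> \(m : Type0). \(x : m). x
the term's type:
  Pi (m : Type0). Pi (x : m). m


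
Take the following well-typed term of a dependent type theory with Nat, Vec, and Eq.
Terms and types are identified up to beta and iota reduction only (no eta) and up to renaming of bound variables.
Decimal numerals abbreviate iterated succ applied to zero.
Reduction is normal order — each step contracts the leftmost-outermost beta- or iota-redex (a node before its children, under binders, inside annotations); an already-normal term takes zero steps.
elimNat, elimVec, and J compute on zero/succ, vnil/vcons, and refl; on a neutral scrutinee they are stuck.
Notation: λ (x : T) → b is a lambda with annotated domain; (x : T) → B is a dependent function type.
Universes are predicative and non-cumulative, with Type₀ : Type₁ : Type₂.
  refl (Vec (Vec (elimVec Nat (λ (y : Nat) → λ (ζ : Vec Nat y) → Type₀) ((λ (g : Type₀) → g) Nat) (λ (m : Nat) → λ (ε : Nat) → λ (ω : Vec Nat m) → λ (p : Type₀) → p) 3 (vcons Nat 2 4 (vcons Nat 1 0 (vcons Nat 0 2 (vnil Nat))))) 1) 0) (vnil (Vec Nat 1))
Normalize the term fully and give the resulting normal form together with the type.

resulting normal form:
  refl (Vec (Vec Nat 1) 0) (vnil (Vec Nat 1))
type:
  Eq (Vec (Vec Nat 1) 0) (vnil (Vec Nat 1)) (vnil (Vec Nat 1))


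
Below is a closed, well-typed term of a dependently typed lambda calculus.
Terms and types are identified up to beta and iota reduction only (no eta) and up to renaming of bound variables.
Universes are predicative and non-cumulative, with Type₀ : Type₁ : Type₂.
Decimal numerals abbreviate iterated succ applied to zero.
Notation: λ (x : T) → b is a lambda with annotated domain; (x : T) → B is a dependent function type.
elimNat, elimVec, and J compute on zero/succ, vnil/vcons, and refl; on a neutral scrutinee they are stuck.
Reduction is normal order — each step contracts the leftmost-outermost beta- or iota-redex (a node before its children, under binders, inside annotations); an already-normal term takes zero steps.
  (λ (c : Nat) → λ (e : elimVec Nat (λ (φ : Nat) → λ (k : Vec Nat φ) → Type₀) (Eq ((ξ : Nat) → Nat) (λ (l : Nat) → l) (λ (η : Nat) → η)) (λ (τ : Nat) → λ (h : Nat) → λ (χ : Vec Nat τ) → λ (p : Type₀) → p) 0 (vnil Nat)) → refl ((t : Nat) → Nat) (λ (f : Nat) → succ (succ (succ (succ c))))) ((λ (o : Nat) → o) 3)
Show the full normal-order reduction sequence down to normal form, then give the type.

normal-order reduction:
  (λ (c : Nat) → λ (e : elimVec Nat (λ (φ : Nat) → λ (k : Vec Nat φ) → Type₀) (Eq ((ξ : Nat) → Nat) (λ (l : Nat) → l) (λ (η : Nat) → η)) (λ (τ : Nat) → λ (h : Nat) → λ (χ : Vec Nat τ) → λ (p : Type₀) → p) 0 (vnil Nat)) → refl ((t : Nat) → Nat) (λ (f : Nat) → succ (succ (succ (succ c))))) ((λ (o : Nat) → o) 3)
  ~> λ (c : elimVec Nat (λ (e : Nat) → λ (φ : Vec Nat e) → Type₀) (Eq ((k : Nat) → Nat) (λ (ξ : Nat) → ξ) (λ (l : Nat) → l)) (λ (η : Nat) → λ (τ : Nat) → λ (h : Vec Nat η) → λ (χ : Type₀) → χ) 0 (vnil Nat)) → refl ((p : Nat) → Nat) (λ (t : Nat) → succ (succ (succ (succ ((λ (f : Nat) → f) 3)))))
  ~> λ (c : Eq ((e : Nat) → Nat) (λ (φ : Nat) → φ) (λ (k : Nat) → k)) → refl ((ξ : Nat) → Nat) (λ (l : Nat) → succ (succ (succ (succ ((λ (η : Nat) → η) 3)))))
  ~> λ (c : Eq ((e : Nat) → Nat) (λ (φ : Nat) → φ) (λ (k : Nat) → k)) → refl ((ξ : Nat) → Nat) (λ (l : Nat) → 7)
inferred type:
  (c : Eq ((e : Nat) → Nat) (λ (φ : Nat) → φ) (λ (k : Nat) → k)) → Eq ((ξ : Nat) → Nat) (λ (l : Nat) → 7) (λ (η : Nat) → 7)


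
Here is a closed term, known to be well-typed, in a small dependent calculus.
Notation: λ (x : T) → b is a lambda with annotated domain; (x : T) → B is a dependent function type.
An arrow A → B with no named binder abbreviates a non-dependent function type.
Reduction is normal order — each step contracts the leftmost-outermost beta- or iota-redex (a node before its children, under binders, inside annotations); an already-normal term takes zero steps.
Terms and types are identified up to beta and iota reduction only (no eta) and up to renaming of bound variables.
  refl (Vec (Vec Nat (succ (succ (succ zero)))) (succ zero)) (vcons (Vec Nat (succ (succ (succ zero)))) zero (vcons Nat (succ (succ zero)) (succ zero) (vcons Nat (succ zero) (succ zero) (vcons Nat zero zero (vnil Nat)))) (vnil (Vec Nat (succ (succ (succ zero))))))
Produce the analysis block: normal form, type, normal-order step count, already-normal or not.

resulting normal form:
  refl (Vec (Vec Nat (succ (succ (succ zero)))) (succ zero)) (vcons (Vec Nat (succ (succ (succ zero)))) zero (vcons Nat (succ (succ zero)) (succ zero) (vcons Nat (succ zero) (succ zero) (vcons Nat zero zero (vnil Nat)))) (vnil (Vec Nat (succ (succ (succ zero))))))
the term's type:
  Eq (Vec (Vec Nat (succ (succ (succ zero)))) (succ zero)) (vcons (Vec Nat (succ (succ (succ zero)))) zero (vcons Nat (succ (succ zero)) (succ zero) (vcons Nat (succ zero) (succ zero) (vcons Nat zero zero (vnil Nat)))) (vnil (Vec Nat (succ (succ (succ zero)))))) (vcons (Vec Nat (succ (succ (succ zero)))) zero (vcons Nat (succ (succ zero)) (succ zero) (vcons Nat (succ zero) (succ zero) (vcons Nat zero zero (vnil Nat)))) (vnil (Vec Nat (succ (succ (succ zero))))))
normal-order step count: 0
term was already normal: yes
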